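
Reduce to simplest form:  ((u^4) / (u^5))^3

u^(-3)

Inside the bracket: (u^-1)
Raise to the power 3: (u^-3)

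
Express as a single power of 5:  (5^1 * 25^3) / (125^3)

5^(-2)

5^1 = 5^1; 25^3 = 5^6; 125^3 = 5^9
Combine exponents: 5^(-2)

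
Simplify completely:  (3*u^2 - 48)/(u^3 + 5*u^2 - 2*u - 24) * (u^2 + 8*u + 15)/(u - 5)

Factor: 3*u^2 - 48 = 3*(u + 4)*(u - 4);  u^3 + 5*u^2 - 2*u - 24 = (u + 3)*(u - 2)*(u + 4);  u^2 + 8*u + 15 = (u + 5)*(u + 3)
Cancel the common factors (u + 4), (u + 3).

(3*u^2 + 3*u - 60)/(u^2 - 7*u + 10)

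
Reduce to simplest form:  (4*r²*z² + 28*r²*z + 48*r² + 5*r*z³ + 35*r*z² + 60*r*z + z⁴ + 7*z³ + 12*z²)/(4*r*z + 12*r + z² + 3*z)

Factor: 4*r²*z² + 28*r²*z + 48*r² + 5*r*z³ + 35*r*z² + 60*r*z + z⁴ + 7*z³ + 12*z² = (z + 4)·(4*r + z)·(z + 3)·(r + z);  4*r*z + 12*r + z² + 3*z = (z + 3)·(4*r + z)
Cancel the common factors (4*r + z), (z + 3).

r*z + 4*r + z² + 4*z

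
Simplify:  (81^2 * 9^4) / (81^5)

81^2 = 3^8; 9^4 = 3^8; 81^5 = 3^20
Combine exponents: 3^(-4)

3^(-4)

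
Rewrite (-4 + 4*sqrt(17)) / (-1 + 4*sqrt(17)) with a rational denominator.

(-12*sqrt(17) + 268)/271

Multiply numerator and denominator by -4*sqrt(17) - 1.
Denominator becomes -271; numerator becomes -268 + 12*sqrt(17).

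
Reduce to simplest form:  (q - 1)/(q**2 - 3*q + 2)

1/(q - 2)

Factor: q**2 - 3*q + 2 = (q - 2)*(q - 1)
Cancel the common factor (q - 1).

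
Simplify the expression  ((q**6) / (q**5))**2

Inside the bracket: q**1
Raise to the power 2: q**2

q**2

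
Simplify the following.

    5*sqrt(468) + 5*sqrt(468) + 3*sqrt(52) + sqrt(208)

70*sqrt(13)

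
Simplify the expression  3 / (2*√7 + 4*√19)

Multiply numerator and denominator by -4*√19 + 2*√7.
Denominator becomes -276; numerator becomes -12*√19 + 6*√7.

(-√7 + 2*√19)/46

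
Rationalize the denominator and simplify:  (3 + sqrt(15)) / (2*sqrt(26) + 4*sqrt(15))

(-sqrt(390) - 3*sqrt(26) + 6*sqrt(15) + 30)/68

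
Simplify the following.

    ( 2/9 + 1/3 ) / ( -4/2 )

Numerator: 2/9 + 1/3 = 5/9
Denominator: -4/2 = -2
Divide: (5/9) · (-1/2) = -5/18

-5/18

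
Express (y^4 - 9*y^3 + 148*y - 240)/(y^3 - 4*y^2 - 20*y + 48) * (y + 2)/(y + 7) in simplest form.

Factor: y^4 - 9*y^3 + 148*y - 240 = (y + 4)*(y - 5)*(y - 6)*(y - 2);  y^3 - 4*y^2 - 20*y + 48 = (y + 4)*(y - 6)*(y - 2)
Cancel the common factors (y - 2), (y + 4), (y - 6).

(y^2 - 3*y - 10)/(y + 7)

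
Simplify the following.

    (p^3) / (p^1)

p^2

Quotient: p^2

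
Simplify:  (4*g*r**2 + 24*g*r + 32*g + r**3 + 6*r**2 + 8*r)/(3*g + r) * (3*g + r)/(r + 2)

Factor: 4*g*r**2 + 24*g*r + 32*g + r**3 + 6*r**2 + 8*r = (4*g + r)*(r + 2)*(r + 4)
Cancel the common factors (r + 2), (3*g + r).

4*g*r + 16*g + r**2 + 4*r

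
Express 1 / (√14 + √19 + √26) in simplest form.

(-4*√1729 + 7*√26 + 21*√19 + 31*√14)/1015

Group as (√14 + √26) + √19; multiply by (√14 + √26) - √19, then rationalise the remaining surd.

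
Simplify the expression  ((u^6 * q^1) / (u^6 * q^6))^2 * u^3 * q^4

u^3/q^6

Inside the bracket: (q^-5)
Raise to the power 2: (q^-10)
Multiply by u^3 * q^4: add exponents.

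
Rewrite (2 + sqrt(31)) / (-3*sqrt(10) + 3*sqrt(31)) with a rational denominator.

(2*sqrt(10) + 2*sqrt(31) + sqrt(310) + 31)/63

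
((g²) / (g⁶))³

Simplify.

g^(-12)

Inside the bracket: (g^-4)
Raise to the power 3: (g^-12)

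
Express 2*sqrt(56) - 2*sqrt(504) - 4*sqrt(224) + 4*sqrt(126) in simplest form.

-12*sqrt(14)

2*sqrt(56) = 4*sqrt(14); 2*sqrt(504) = 12*sqrt(14); 4*sqrt(224) = 16*sqrt(14); 4*sqrt(126) = 12*sqrt(14)
Combine: (4 - 12 - 16 + 12)·sqrt(14) = -12*sqrt(14)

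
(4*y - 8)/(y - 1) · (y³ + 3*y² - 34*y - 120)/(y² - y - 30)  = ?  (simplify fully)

(4*y² + 8*y - 32)/(y - 1)

Factor: 4*y - 8 = 4·(y - 2);  y³ + 3*y² - 34*y - 120 = (y + 4)·(y + 5)·(y - 6);  y² - y - 30 = (y + 5)·(y - 6)
Cancel the common factors (y + 5), (y - 6).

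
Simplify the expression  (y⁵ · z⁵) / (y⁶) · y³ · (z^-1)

Quotient: (y^-1) · z⁵
Multiply by y³ · (z^-1): add exponents.

y²*z⁴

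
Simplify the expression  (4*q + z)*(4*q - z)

16*q**2 - z**2

Difference of squares with P = 4*q, Q = z.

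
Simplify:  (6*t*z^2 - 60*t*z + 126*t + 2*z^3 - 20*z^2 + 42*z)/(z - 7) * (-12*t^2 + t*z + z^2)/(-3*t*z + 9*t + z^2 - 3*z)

24*t^2 + 14*t*z + 2*z^2

Factor: 6*t*z^2 - 60*t*z + 126*t + 2*z^3 - 20*z^2 + 42*z = 2*(z - 7)*(3*t + z)*(z - 3);  -12*t^2 + t*z + z^2 = (-3*t + z)*(4*t + z);  -3*t*z + 9*t + z^2 - 3*z = (-3*t + z)*(z - 3)
Cancel the common factors (z - 7), (-3*t + z), (z - 3).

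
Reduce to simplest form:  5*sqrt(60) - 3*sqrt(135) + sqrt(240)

5*sqrt(60) = 10*sqrt(15); 3*sqrt(135) = 9*sqrt(15); sqrt(240) = 4*sqrt(15)
Combine: (10 - 9 + 4)·sqrt(15) = 5*sqrt(15)

5*sqrt(15)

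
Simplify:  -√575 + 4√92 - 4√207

-9*√23

√575 = 5*√23; 4√92 = 8*√23; 4√207 = 12*√23
Combine: (-5 + 8 - 12)·√23 = -9*√23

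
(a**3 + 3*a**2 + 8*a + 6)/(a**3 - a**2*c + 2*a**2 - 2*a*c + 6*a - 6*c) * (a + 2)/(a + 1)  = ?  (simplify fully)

Factor: a**3 + 3*a**2 + 8*a + 6 = (a + 1)*(a**2 + 2*a + 6);  a**3 - a**2*c + 2*a**2 - 2*a*c + 6*a - 6*c = (a - c)*(a**2 + 2*a + 6)
Cancel the common factors (a**2 + 2*a + 6), (a + 1).

(a + 2)/(a - c)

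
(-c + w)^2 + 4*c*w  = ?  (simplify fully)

(c + w)^2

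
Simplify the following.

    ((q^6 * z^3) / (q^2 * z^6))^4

Inside the bracket: q^4 * (z^-3)
Raise to the power 4: q^16 * (z^-12)

q^16/z^12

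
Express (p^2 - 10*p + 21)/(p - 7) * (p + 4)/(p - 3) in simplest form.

p + 4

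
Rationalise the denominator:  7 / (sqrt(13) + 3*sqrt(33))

(-7*sqrt(13) + 21*sqrt(33))/284

Multiply numerator and denominator by -3*sqrt(33) + sqrt(13).
Denominator becomes -284; numerator becomes -21*sqrt(33) + 7*sqrt(13).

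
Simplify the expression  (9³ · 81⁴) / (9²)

9³ = 3^6; 81⁴ = 3^16; 9² = 3^4
Combine exponents: 3^18

3^18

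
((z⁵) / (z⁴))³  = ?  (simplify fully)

z³

Inside the bracket: z¹
Raise to the power 3: z³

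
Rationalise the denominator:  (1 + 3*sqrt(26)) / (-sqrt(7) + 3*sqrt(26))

(sqrt(7) + 3*sqrt(26) + 3*sqrt(182) + 234)/227

Multiply numerator and denominator by sqrt(7) + 3*sqrt(26).
Denominator becomes 227; numerator becomes sqrt(7) + 3*sqrt(26) + 3*sqrt(182) + 234.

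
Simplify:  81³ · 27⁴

3^24

81³ = 3^12; 27⁴ = 3^12
Combine exponents: 3^24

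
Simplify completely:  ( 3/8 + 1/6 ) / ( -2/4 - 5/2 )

-13/72

Numerator: 3/8 + 1/6 = 13/24
Denominator: -2/4 - 5/2 = -3
Divide: (13/24) · (-1/3) = -13/72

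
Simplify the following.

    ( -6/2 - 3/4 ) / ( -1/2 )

Numerator: -6/2 - 3/4 = -15/4
Denominator: -1/2 = -1/2
Divide: (-15/4) · (-2) = 15/2

15/2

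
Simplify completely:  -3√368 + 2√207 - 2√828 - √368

-22*√23

3√368 = 12*√23; 2√207 = 6*√23; 2√828 = 12*√23; √368 = 4*√23
Combine: (-12 + 6 - 12 - 4)·√23 = -22*√23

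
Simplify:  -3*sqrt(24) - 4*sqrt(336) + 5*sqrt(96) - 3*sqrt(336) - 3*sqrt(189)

-37*sqrt(21) + 14*sqrt(6)

3*sqrt(24) = 6*sqrt(6); 4*sqrt(336) = 16*sqrt(21); 5*sqrt(96) = 20*sqrt(6); 3*sqrt(336) = 12*sqrt(21); 3*sqrt(189) = 9*sqrt(21)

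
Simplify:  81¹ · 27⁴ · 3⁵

81¹ = 3^4; 27⁴ = 3^12; 3⁵ = 3^5
Combine exponents: 3^21

3^21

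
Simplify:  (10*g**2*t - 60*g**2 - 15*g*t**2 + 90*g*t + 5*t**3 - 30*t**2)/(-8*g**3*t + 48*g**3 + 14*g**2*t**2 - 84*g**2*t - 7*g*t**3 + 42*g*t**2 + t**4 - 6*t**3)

5/(-4*g + t)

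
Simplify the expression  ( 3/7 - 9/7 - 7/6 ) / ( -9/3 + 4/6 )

85/98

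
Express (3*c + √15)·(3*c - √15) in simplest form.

9*c² - 15

Difference of squares with P = 3*c, Q = √15.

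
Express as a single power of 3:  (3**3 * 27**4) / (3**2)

3**13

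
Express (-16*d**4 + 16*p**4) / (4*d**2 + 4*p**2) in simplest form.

Factor (2*p)**4 - (2*d)**4 and cancel (4*d**2 + 4*p**2).

-4*d**2 + 4*p**2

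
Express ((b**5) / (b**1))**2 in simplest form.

b**8

Inside the bracket: b**4
Raise to the power 2: b**8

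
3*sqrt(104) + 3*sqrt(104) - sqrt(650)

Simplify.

3*sqrt(104) = 6*sqrt(26); 3*sqrt(104) = 6*sqrt(26); sqrt(650) = 5*sqrt(26)
Combine: (6 + 6 - 5)·sqrt(26) = 7*sqrt(26)

7*sqrt(26)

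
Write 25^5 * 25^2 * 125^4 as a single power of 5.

5^26

25^5 = 5^10; 25^2 = 5^4; 125^4 = 5^12
Combine exponents: 5^26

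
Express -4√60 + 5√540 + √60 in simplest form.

24*√15

4√60 = 8*√15; 5√540 = 30*√15; √60 = 2*√15
Combine: (-8 + 30 + 2)·√15 = 24*√15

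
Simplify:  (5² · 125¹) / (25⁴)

5^(-3)

5² = 5^2; 125¹ = 5^3; 25⁴ = 5^8
Combine exponents: 5^(-3)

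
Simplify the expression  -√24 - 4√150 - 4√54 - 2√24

√24 = 2*√6; 4√150 = 20*√6; 4√54 = 12*√6; 2√24 = 4*√6
Combine: (-2 - 20 - 12 - 4)·√6 = -38*√6

-38*√6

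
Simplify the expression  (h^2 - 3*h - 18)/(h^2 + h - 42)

(h + 3)/(h + 7)

Factor: h^2 - 3*h - 18 = (h + 3)*(h - 6);  h^2 + h - 42 = (h + 7)*(h - 6)
Cancel the common factor (h - 6).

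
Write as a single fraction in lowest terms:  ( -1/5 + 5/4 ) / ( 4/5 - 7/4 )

Numerator: -1/5 + 5/4 = 21/20
Denominator: 4/5 - 7/4 = -19/20
Divide: (21/20) · (-20/19) = -21/19

-21/19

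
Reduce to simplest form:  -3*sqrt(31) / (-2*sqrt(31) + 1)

(sqrt(31) + 62)/41

Multiply numerator and denominator by 1 + 2*sqrt(31).
Denominator becomes -123; numerator becomes -186 - 3*sqrt(31).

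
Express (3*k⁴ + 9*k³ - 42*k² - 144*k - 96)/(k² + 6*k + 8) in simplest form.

Factor: 3*k⁴ + 9*k³ - 42*k² - 144*k - 96 = 3·(k + 1)·(k + 4)·(k - 4)·(k + 2);  k² + 6*k + 8 = (k + 2)·(k + 4)
Cancel the common factors (k + 4), (k + 2).

3*k² - 9*k - 12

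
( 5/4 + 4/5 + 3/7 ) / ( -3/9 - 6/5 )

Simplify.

-1041/644

Numerator: 5/4 + 4/5 + 3/7 = 347/140
Denominator: -3/9 - 6/5 = -23/15
Divide: (347/140) · (-15/23) = -1041/644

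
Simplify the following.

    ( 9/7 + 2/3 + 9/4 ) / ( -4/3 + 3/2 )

353/14

Numerator: 9/7 + 2/3 + 9/4 = 353/84
Denominator: -4/3 + 3/2 = 1/6
Divide: (353/84) · (6) = 353/14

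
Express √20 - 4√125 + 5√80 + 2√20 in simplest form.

6*√5

√20 = 2*√5; 4√125 = 20*√5; 5√80 = 20*√5; 2√20 = 4*√5
Combine: (2 - 20 + 20 + 4)·√5 = 6*√5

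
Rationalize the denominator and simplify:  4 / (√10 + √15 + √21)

Group as (√10 + √21) + √15; multiply by (√10 + √21) - √15, then rationalise the remaining surd.

(-15*√14 + 2*√21 + 8*√15 + 13*√10)/73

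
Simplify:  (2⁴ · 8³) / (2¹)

2^12

2⁴ = 2^4; 8³ = 2^9; 2¹ = 2^1
Combine exponents: 2^12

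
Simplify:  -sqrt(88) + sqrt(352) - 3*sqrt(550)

sqrt(88) = 2*sqrt(22); sqrt(352) = 4*sqrt(22); 3*sqrt(550) = 15*sqrt(22)
Combine: (-2 + 4 - 15)·sqrt(22) = -13*sqrt(22)

-13*sqrt(22)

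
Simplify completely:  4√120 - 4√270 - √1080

-10*√30

4√120 = 8*√30; 4√270 = 12*√30; √1080 = 6*√30
Combine: (8 - 12 - 6)·√30 = -10*√30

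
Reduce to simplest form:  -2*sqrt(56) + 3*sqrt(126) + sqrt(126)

8*sqrt(14)

2*sqrt(56) = 4*sqrt(14); 3*sqrt(126) = 9*sqrt(14); sqrt(126) = 3*sqrt(14)
Combine: (-4 + 9 + 3)·sqrt(14) = 8*sqrt(14)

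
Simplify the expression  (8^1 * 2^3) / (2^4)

2^2

8^1 = 2^3; 2^3 = 2^3; 2^4 = 2^4
Combine exponents: 2^2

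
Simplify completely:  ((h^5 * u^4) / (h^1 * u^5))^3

Inside the bracket: h^4 * (u^-1)
Raise to the power 3: h^12 * (u^-3)

h^12/u^3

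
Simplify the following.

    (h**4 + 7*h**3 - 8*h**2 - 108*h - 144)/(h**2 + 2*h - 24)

h**2 + 5*h + 6

Factor: h**4 + 7*h**3 - 8*h**2 - 108*h - 144 = (h + 2)*(h + 3)*(h + 6)*(h - 4);  h**2 + 2*h - 24 = (h + 6)*(h - 4)
Cancel the common factors (h - 4), (h + 6).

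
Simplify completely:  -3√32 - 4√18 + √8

-22*√2

3√32 = 12*√2; 4√18 = 12*√2; √8 = 2*√2
Combine: (-12 - 12 + 2)·√2 = -22*√2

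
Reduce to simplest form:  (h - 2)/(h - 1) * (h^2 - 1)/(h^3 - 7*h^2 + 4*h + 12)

Factor: h^2 - 1 = (h - 1)*(h + 1);  h^3 - 7*h^2 + 4*h + 12 = (h - 6)*(h + 1)*(h - 2)
Cancel the common factors (h - 2), (h + 1), (h - 1).

1/(h - 6)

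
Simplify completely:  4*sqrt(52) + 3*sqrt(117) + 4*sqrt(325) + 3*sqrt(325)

4*sqrt(52) = 8*sqrt(13); 3*sqrt(117) = 9*sqrt(13); 4*sqrt(325) = 20*sqrt(13); 3*sqrt(325) = 15*sqrt(13)
Combine: (8 + 9 + 20 + 15)·sqrt(13) = 52*sqrt(13)

52*sqrt(13)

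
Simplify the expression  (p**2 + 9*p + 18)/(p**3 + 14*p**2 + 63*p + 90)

1/(p + 5)

Factor: p**2 + 9*p + 18 = (p + 3)*(p + 6);  p**3 + 14*p**2 + 63*p + 90 = (p + 3)*(p + 5)*(p + 6)
Cancel the common factors (p + 6), (p + 3).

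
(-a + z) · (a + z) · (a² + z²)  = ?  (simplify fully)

Telescope via difference of squares: (z+a)(z-a) = -a² + z², then repeat with the next factor.

-a⁴ + z⁴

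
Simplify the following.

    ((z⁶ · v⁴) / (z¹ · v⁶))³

Inside the bracket: z⁵ · (v^-2)
Raise to the power 3: z^15 · (v^-6)

z^15/v⁶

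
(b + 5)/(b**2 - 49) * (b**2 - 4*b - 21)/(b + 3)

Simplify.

Factor: b**2 - 49 = (b + 7)*(b - 7);  b**2 - 4*b - 21 = (b + 3)*(b - 7)
Cancel the common factors (b + 3), (b - 7).

(b + 5)/(b + 7)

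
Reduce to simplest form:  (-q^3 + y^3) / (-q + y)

q^2 + q*y + y^2

Apply the difference-of-cubes factorisation and cancel (-q + y).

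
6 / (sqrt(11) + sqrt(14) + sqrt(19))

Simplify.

(-3*sqrt(2926) + 9*sqrt(19) + 24*sqrt(14) + 33*sqrt(11))/145

Group as (sqrt(11) + sqrt(19)) + sqrt(14); multiply by (sqrt(11) + sqrt(19)) - sqrt(14), then rationalise the remaining surd.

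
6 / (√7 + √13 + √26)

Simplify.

Group as (√13 + √26) + √7; multiply by (√13 + √26) - √7, then rationalise the remaining surd.

(-39*√14 - 9*√26 + 30*√13 + 48*√7)/82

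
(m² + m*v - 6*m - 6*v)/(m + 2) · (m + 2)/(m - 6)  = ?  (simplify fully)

Factor: m² + m*v - 6*m - 6*v = (m + v)·(m - 6)
Cancel the common factors (m - 6), (m + 2).

m + v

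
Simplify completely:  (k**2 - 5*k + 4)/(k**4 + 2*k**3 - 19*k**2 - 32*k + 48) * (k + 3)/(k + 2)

Factor: k**2 - 5*k + 4 = (k - 4)*(k - 1);  k**4 + 2*k**3 - 19*k**2 - 32*k + 48 = (k - 4)*(k + 4)*(k - 1)*(k + 3)
Cancel the common factors (k - 4), (k + 3), (k - 1).

1/(k**2 + 6*k + 8)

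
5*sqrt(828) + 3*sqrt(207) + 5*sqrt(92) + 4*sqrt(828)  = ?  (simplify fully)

5*sqrt(828) = 30*sqrt(23); 3*sqrt(207) = 9*sqrt(23); 5*sqrt(92) = 10*sqrt(23); 4*sqrt(828) = 24*sqrt(23)
Combine: (30 + 9 + 10 + 24)·sqrt(23) = 73*sqrt(23)

73*sqrt(23)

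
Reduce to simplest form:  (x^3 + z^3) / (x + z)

x^2 - x*z + z^2

x^3 + z^3 = (x + z)(x^2 - x*z + z^2).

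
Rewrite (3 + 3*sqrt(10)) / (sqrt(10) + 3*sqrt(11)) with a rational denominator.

Multiply numerator and denominator by -3*sqrt(11) + sqrt(10).
Denominator becomes -89; numerator becomes -9*sqrt(110) - 9*sqrt(11) + 3*sqrt(10) + 30.

(-30 - 3*sqrt(10) + 9*sqrt(11) + 9*sqrt(110))/89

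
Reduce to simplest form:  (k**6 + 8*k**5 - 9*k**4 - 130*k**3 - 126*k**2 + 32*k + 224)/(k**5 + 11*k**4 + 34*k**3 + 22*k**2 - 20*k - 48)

Factor: k**6 + 8*k**5 - 9*k**4 - 130*k**3 - 126*k**2 + 32*k + 224 = (k - 4)*(k + 4)*(k + 7)*(k**2 + 2*k + 2)*(k - 1);  k**5 + 11*k**4 + 34*k**3 + 22*k**2 - 20*k - 48 = (k + 4)*(k**2 + 2*k + 2)*(k - 1)*(k + 6)
Cancel the common factors (k**2 + 2*k + 2), (k + 4), (k - 1).

(k**2 + 3*k - 28)/(k + 6)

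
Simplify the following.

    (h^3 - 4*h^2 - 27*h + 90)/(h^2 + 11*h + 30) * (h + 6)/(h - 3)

h - 6

Factor: h^3 - 4*h^2 - 27*h + 90 = (h + 5)*(h - 3)*(h - 6);  h^2 + 11*h + 30 = (h + 6)*(h + 5)
Cancel the common factors (h - 3), (h + 6), (h + 5).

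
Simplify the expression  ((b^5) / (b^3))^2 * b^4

b^8

Inside the bracket: b^2
Raise to the power 2: b^4
Multiply by b^4: add exponents.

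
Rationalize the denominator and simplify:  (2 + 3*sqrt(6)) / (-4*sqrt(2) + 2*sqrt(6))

Multiply numerator and denominator by 2*sqrt(6) + 4*sqrt(2).
Denominator becomes -8; numerator becomes 4*sqrt(6) + 8*sqrt(2) + 36 + 24*sqrt(3).

(-6*sqrt(3) - 9 - 2*sqrt(2) - sqrt(6))/2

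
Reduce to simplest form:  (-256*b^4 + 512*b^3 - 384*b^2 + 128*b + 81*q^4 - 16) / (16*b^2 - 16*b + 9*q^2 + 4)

-16*b^2 + 16*b + 9*q^2 - 4

Factor (3*q)^4 - (4*b - 2)^4 and cancel (9*q^2 + (4*b - 2)^2).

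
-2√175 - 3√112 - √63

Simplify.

-25*√7

2√175 = 10*√7; 3√112 = 12*√7; √63 = 3*√7
Combine: (-10 - 12 - 3)·√7 = -25*√7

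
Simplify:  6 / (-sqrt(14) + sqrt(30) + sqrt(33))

(-294*sqrt(14) + 66*sqrt(33) + 102*sqrt(30) + 72*sqrt(385))/1559

Group as (sqrt(30) + sqrt(33)) - sqrt(14); multiply by (sqrt(30) + sqrt(33)) + sqrt(14), then rationalise the remaining surd.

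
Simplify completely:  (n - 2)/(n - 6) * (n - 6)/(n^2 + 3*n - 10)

Factor: n^2 + 3*n - 10 = (n - 2)*(n + 5)
Cancel the common factors (n - 6), (n - 2).

1/(n + 5)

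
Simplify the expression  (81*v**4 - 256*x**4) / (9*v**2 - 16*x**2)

Factor (3*v)**4 - (4*x)**4 and cancel (9*v**2 - 16*x**2).

9*v**2 + 16*x**2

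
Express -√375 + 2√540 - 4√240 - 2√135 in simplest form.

√375 = 5*√15; 2√540 = 12*√15; 4√240 = 16*√15; 2√135 = 6*√15
Combine: (-5 + 12 - 16 - 6)·√15 = -15*√15

-15*√15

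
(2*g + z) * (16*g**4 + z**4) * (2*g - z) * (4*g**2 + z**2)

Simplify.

256*g**8 - z**8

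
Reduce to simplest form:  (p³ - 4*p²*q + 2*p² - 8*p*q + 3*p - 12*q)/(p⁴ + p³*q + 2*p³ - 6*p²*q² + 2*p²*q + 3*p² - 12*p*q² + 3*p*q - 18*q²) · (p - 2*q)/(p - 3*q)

(p - 4*q)/(p² - 9*q²)

Factor: p³ - 4*p²*q + 2*p² - 8*p*q + 3*p - 12*q = (p - 4*q)·(p² + 2*p + 3);  p⁴ + p³*q + 2*p³ - 6*p²*q² + 2*p²*q + 3*p² - 12*p*q² + 3*p*q - 18*q² = (p - 2*q)·(p + 3*q)·(p² + 2*p + 3)
Cancel the common factors (p² + 2*p + 3), (p - 2*q).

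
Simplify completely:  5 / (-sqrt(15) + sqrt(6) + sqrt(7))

(5*sqrt(15) + 35*sqrt(7) + 40*sqrt(6) + 15*sqrt(70))/82

Group as (sqrt(6) + sqrt(7)) - sqrt(15); multiply by (sqrt(6) + sqrt(7)) + sqrt(15), then rationalise the remaining surd.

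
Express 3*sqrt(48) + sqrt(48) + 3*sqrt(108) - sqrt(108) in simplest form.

28*sqrt(3)

3*sqrt(48) = 12*sqrt(3); sqrt(48) = 4*sqrt(3); 3*sqrt(108) = 18*sqrt(3); sqrt(108) = 6*sqrt(3)
Combine: (12 + 4 + 18 - 6)·sqrt(3) = 28*sqrt(3)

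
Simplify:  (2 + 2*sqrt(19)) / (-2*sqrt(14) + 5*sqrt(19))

Multiply numerator and denominator by 2*sqrt(14) + 5*sqrt(19).
Denominator becomes 419; numerator becomes 4*sqrt(14) + 10*sqrt(19) + 4*sqrt(266) + 190.

(4*sqrt(14) + 10*sqrt(19) + 4*sqrt(266) + 190)/419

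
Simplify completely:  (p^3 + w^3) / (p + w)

p^2 - p*w + w^2

Factor as (a+b)(a^2-ab+b^2) with a=p, b=w.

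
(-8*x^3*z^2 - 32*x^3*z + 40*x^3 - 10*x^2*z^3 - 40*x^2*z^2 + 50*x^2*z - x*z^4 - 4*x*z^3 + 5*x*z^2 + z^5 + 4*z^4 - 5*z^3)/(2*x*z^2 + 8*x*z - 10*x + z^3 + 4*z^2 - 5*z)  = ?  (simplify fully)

Factor: -8*x^3*z^2 - 32*x^3*z + 40*x^3 - 10*x^2*z^3 - 40*x^2*z^2 + 50*x^2*z - x*z^4 - 4*x*z^3 + 5*x*z^2 + z^5 + 4*z^4 - 5*z^3 = (-4*x + z)*(z + 5)*(x + z)*(z - 1)*(2*x + z);  2*x*z^2 + 8*x*z - 10*x + z^3 + 4*z^2 - 5*z = (2*x + z)*(z - 1)*(z + 5)
Cancel the common factors (z - 1), (z + 5), (2*x + z).

-4*x^2 - 3*x*z + z^2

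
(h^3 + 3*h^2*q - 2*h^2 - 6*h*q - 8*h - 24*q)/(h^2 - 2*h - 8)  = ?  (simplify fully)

Factor: h^3 + 3*h^2*q - 2*h^2 - 6*h*q - 8*h - 24*q = (h + 2)*(h + 3*q)*(h - 4);  h^2 - 2*h - 8 = (h + 2)*(h - 4)
Cancel the common factors (h + 2), (h - 4).

h + 3*q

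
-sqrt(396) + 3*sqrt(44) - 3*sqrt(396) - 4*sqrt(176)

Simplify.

-34*sqrt(11)

sqrt(396) = 6*sqrt(11); 3*sqrt(44) = 6*sqrt(11); 3*sqrt(396) = 18*sqrt(11); 4*sqrt(176) = 16*sqrt(11)
Combine: (-6 + 6 - 18 - 16)·sqrt(11) = -34*sqrt(11)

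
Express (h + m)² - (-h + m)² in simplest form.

Only the odd-power cross terms survive.

4*h*m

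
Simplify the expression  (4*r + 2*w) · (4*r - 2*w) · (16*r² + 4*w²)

Pair the conjugate factors: ((4*r)+(2*w))((4*r)-(2*w)) = 16*r² - 4*w², then repeat with the next factor.

256*r⁴ - 16*w⁴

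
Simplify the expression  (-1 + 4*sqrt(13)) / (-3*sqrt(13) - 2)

(-158 + 11*sqrt(13))/113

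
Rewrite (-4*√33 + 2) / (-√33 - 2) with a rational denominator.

Multiply numerator and denominator by -2 + √33.
Denominator becomes -29; numerator becomes -136 + 10*√33.

(-10*√33 + 136)/29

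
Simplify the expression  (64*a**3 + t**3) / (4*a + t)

16*a**2 - 4*a*t + t**2

Factor as (a+b)(a**2-ab+b**2) with a=(4*a), b=t.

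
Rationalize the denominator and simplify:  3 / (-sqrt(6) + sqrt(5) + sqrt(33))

Group as (sqrt(5) + sqrt(33)) - sqrt(6); multiply by (sqrt(5) + sqrt(33)) + sqrt(6), then rationalise the remaining surd.

(-51*sqrt(5) - 9*sqrt(110) + 48*sqrt(6) + 33*sqrt(33))/182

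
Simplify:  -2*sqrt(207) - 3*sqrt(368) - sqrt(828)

2*sqrt(207) = 6*sqrt(23); 3*sqrt(368) = 12*sqrt(23); sqrt(828) = 6*sqrt(23)
Combine: (-6 - 12 - 6)·sqrt(23) = -24*sqrt(23)

-24*sqrt(23)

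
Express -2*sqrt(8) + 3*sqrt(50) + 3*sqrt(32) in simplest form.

2*sqrt(8) = 4*sqrt(2); 3*sqrt(50) = 15*sqrt(2); 3*sqrt(32) = 12*sqrt(2)
Combine: (-4 + 15 + 12)·sqrt(2) = 23*sqrt(2)

23*sqrt(2)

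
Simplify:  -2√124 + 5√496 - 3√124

2√124 = 4*√31; 5√496 = 20*√31; 3√124 = 6*√31
Combine: (-4 + 20 - 6)·√31 = 10*√31

10*√31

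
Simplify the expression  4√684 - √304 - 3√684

4√684 = 24*√19; √304 = 4*√19; 3√684 = 18*√19
Combine: (24 - 4 - 18)·√19 = 2*√19

2*√19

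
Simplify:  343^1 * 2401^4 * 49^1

343^1 = 7^3; 2401^4 = 7^16; 49^1 = 7^2
Combine exponents: 7^21

7^21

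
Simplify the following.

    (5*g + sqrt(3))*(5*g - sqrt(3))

Difference of squares with P = 5*g, Q = sqrt(3).

25*g**2 - 3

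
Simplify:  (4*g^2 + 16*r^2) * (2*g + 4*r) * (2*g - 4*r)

((2*g)+(4*r))((2*g)-(4*r)) = 4*g^2 - 16*r^2; continue pairing.

16*g^4 - 256*r^4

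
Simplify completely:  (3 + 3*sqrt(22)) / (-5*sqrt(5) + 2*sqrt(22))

(-15*sqrt(110) - 132 - 15*sqrt(5) - 6*sqrt(22))/37

Multiply numerator and denominator by 2*sqrt(22) + 5*sqrt(5).
Denominator becomes -37; numerator becomes 6*sqrt(22) + 15*sqrt(5) + 132 + 15*sqrt(110).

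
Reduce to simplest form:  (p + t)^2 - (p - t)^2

Binomially expand both and collect terms in p, t.

4*p*t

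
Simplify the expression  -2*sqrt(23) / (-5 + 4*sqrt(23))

(-184 - 10*sqrt(23))/343

Multiply numerator and denominator by -4*sqrt(23) - 5.
Denominator becomes -343; numerator becomes 10*sqrt(23) + 184.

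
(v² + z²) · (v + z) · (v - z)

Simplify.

v⁴ - z⁴

Pair the conjugate factors: (v+z)(v-z) = v² - z², then repeat with the next factor.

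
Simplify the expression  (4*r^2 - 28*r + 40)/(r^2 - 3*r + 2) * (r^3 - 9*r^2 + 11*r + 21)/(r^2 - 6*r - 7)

(4*r^2 - 32*r + 60)/(r - 1)

Factor: 4*r^2 - 28*r + 40 = 4*(r - 2)*(r - 5);  r^2 - 3*r + 2 = (r - 1)*(r - 2);  r^3 - 9*r^2 + 11*r + 21 = (r + 1)*(r - 3)*(r - 7);  r^2 - 6*r - 7 = (r - 7)*(r + 1)
Cancel the common factors (r - 7), (r - 2), (r + 1).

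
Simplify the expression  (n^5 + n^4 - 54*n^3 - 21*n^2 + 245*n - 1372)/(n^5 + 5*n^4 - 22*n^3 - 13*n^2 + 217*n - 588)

(n - 7)/(n - 3)

Factor: n^5 + n^4 - 54*n^3 - 21*n^2 + 245*n - 1372 = (n - 7)*(n^2 - 3*n + 7)*(n + 7)*(n + 4);  n^5 + 5*n^4 - 22*n^3 - 13*n^2 + 217*n - 588 = (n + 4)*(n - 3)*(n^2 - 3*n + 7)*(n + 7)
Cancel the common factors (n^2 - 3*n + 7), (n + 7), (n + 4).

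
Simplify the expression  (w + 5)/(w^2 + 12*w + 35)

1/(w + 7)

Factor: w^2 + 12*w + 35 = (w + 5)*(w + 7)
Cancel the common factor (w + 5).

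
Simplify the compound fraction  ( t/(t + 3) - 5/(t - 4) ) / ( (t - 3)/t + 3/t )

(t^2 - 9*t - 15)/(t^2 - t - 12)

Numerator: t/(t + 3) - 5/(t - 4) = (t^2 - 9*t - 15)/(t^2 - t - 12)
Denominator: (t - 3)/t + 3/t = 1
Divide: ((t^2 - 9*t - 15)/(t^2 - t - 12)) · (1) = (t^2 - 9*t - 15)/(t^2 - t - 12)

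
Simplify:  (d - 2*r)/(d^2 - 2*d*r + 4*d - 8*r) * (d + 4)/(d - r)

Factor: d^2 - 2*d*r + 4*d - 8*r = (d - 2*r)*(d + 4)
Cancel the common factors (d - 2*r), (d + 4).

-1/(-d + r)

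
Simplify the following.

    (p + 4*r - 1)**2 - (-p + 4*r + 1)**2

16*r*(p - 1)

Binomially expand both and collect terms in (4*r), (p - 1).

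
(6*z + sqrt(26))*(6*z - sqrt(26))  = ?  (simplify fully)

36*z^2 - 26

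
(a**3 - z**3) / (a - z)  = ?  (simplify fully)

Apply the difference-of-cubes factorisation and cancel (a - z).

a**2 + a*z + z**2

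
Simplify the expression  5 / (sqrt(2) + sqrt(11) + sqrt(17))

(-5*sqrt(374) - 10*sqrt(17) + 20*sqrt(11) + 65*sqrt(2))/36

Group as (sqrt(2) + sqrt(17)) + sqrt(11); multiply by (sqrt(2) + sqrt(17)) - sqrt(11), then rationalise the remaining surd.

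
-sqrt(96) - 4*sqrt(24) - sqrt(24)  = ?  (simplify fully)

sqrt(96) = 4*sqrt(6); 4*sqrt(24) = 8*sqrt(6); sqrt(24) = 2*sqrt(6)
Combine: (-4 - 8 - 2)·sqrt(6) = -14*sqrt(6)

-14*sqrt(6)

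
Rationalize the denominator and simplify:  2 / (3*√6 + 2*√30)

(-3*√6 + 2*√30)/33

Multiply numerator and denominator by -2*√30 + 3*√6.
Denominator becomes -66; numerator becomes -4*√30 + 6*√6.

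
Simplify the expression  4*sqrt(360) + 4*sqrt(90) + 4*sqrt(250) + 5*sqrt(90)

4*sqrt(360) = 24*sqrt(10); 4*sqrt(90) = 12*sqrt(10); 4*sqrt(250) = 20*sqrt(10); 5*sqrt(90) = 15*sqrt(10)
Combine: (24 + 12 + 20 + 15)·sqrt(10) = 71*sqrt(10)

71*sqrt(10)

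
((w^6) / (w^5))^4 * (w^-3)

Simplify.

Inside the bracket: w^1
Raise to the power 4: w^4
Multiply by (w^-3): add exponents.

w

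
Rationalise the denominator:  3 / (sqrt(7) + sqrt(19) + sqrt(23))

Group as (sqrt(7) + sqrt(19)) + sqrt(23); multiply by (sqrt(7) + sqrt(19)) - sqrt(23), then rationalise the remaining surd.

(-6*sqrt(3059) + 9*sqrt(23) + 33*sqrt(19) + 105*sqrt(7))/523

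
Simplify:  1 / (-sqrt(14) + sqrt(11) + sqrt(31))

Group as (sqrt(11) + sqrt(31)) - sqrt(14); multiply by (sqrt(11) + sqrt(31)) + sqrt(14), then rationalise the remaining surd.

(-14*sqrt(14) - 3*sqrt(31) + 17*sqrt(11) + sqrt(4774))/290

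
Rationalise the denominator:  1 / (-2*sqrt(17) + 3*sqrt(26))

(2*sqrt(17) + 3*sqrt(26))/166

Multiply numerator and denominator by 2*sqrt(17) + 3*sqrt(26).
Denominator becomes 166; numerator becomes 2*sqrt(17) + 3*sqrt(26).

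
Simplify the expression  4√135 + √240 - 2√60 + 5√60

4√135 = 12*√15; √240 = 4*√15; 2√60 = 4*√15; 5√60 = 10*√15
Combine: (12 + 4 - 4 + 10)·√15 = 22*√15

22*√15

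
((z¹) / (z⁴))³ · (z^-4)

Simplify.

Inside the bracket: (z^-3)
Raise to the power 3: (z^-9)
Multiply by (z^-4): add exponents.

z^(-13)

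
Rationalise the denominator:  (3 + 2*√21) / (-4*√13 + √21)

Multiply numerator and denominator by √21 + 4*√13.
Denominator becomes -187; numerator becomes 3*√21 + 42 + 12*√13 + 8*√273.

(-8*√273 - 12*√13 - 42 - 3*√21)/187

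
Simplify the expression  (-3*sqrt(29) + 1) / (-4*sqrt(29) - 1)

(-7*sqrt(29) + 349)/463

Multiply numerator and denominator by -1 + 4*sqrt(29).
Denominator becomes -463; numerator becomes -349 + 7*sqrt(29).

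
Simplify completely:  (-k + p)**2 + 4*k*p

Expand the square and combine the 4*k*p term.

(k + p)**2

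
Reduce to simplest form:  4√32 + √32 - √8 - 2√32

10*√2

4√32 = 16*√2; √32 = 4*√2; √8 = 2*√2; 2√32 = 8*√2
Combine: (16 + 4 - 2 - 8)·√2 = 10*√2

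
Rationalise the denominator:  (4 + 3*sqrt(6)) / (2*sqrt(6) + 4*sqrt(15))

(-9 - 2*sqrt(6) + 4*sqrt(15) + 9*sqrt(10))/54

Multiply numerator and denominator by -4*sqrt(15) + 2*sqrt(6).
Denominator becomes -216; numerator becomes -36*sqrt(10) - 16*sqrt(15) + 8*sqrt(6) + 36.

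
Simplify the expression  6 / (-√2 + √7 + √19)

(-21*√7 - 3*√266 + 36*√2 + 15*√19)/11

Group as (√7 + √19) - √2; multiply by (√7 + √19) + √2, then rationalise the remaining surd.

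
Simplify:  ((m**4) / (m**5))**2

m**(-2)

Inside the bracket: (m**-1)
Raise to the power 2: (m**-2)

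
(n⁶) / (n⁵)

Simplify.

n

Quotient: n¹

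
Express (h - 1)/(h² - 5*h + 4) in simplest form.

Factor: h² - 5*h + 4 = (h - 1)·(h - 4)
Cancel the common factor (h - 1).

1/(h - 4)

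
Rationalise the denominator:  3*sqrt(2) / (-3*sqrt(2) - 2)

(-9 + 3*sqrt(2))/7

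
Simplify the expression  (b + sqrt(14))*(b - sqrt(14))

b^2 - 14

Product of conjugates: (P+Q)(P-Q) = P^2 - Q^2.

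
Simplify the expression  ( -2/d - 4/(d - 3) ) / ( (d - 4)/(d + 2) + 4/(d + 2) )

(-6*d² - 6*d + 12)/(d³ - 3*d²)

Numerator: -2/d - 4/(d - 3) = (-6*d + 6)/(d² - 3*d)
Denominator: (d - 4)/(d + 2) + 4/(d + 2) = d/(d + 2)
Divide: ((-6*d + 6)/(d² - 3*d)) · ((d + 2)/d) = (-6*d² - 6*d + 12)/(d³ - 3*d²)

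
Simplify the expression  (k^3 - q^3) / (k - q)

k^2 + k*q + q^2

k^3 - q^3 = (k - q)(k^2 + k*q + q^2).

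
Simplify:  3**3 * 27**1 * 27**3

3**15

3**3 = 3**3; 27**1 = 3**3; 27**3 = 3**9
Combine exponents: 3**15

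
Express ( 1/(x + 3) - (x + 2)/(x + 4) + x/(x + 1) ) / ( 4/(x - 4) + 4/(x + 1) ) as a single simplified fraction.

(x**3 - x**2 - 13*x + 4)/(4*x**3 + 22*x**2 + 6*x - 72)

Numerator: 1/(x + 3) - (x + 2)/(x + 4) + x/(x + 1) = (2*x**2 + 6*x - 2)/(x**3 + 8*x**2 + 19*x + 12)
Denominator: 4/(x - 4) + 4/(x + 1) = (8*x - 12)/(x**2 - 3*x - 4)
Divide: ((2*x**2 + 6*x - 2)/(x**3 + 8*x**2 + 19*x + 12)) · ((x**2 - 3*x - 4)/(8*x - 12)) = (x**3 - x**2 - 13*x + 4)/(4*x**3 + 22*x**2 + 6*x - 72)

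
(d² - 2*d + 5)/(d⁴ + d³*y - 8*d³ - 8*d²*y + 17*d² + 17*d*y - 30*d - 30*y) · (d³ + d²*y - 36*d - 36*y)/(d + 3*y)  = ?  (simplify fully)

(d + 6)/(d + 3*y)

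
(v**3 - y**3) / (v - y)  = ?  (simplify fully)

v**2 + v*y + y**2

Apply the difference-of-cubes factorisation and cancel (v - y).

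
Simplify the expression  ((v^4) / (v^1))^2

Inside the bracket: v^3
Raise to the power 2: v^6

v^6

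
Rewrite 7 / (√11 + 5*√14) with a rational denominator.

(-7*√11 + 35*√14)/339

Multiply numerator and denominator by -5*√14 + √11.
Denominator becomes -339; numerator becomes -35*√14 + 7*√11.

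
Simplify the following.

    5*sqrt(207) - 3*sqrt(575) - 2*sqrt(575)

-10*sqrt(23)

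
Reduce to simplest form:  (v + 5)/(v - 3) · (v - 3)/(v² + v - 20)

Factor: v² + v - 20 = (v + 5)·(v - 4)
Cancel the common factors (v + 5), (v - 3).

1/(v - 4)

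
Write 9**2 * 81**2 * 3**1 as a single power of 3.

9**2 = 3**4; 81**2 = 3**8; 3**1 = 3**1
Combine exponents: 3**13

3**13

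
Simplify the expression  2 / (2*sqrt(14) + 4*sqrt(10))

(-sqrt(14) + 2*sqrt(10))/26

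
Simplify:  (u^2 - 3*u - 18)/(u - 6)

Factor: u^2 - 3*u - 18 = (u + 3)*(u - 6)
Cancel the common factor (u - 6).

u + 3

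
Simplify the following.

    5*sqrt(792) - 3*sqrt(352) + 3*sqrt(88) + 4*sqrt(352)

40*sqrt(22)

5*sqrt(792) = 30*sqrt(22); 3*sqrt(352) = 12*sqrt(22); 3*sqrt(88) = 6*sqrt(22); 4*sqrt(352) = 16*sqrt(22)
Combine: (30 - 12 + 6 + 16)·sqrt(22) = 40*sqrt(22)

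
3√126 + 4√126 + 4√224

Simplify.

37*√14

3√126 = 9*√14; 4√126 = 12*√14; 4√224 = 16*√14
Combine: (9 + 12 + 16)·√14 = 37*√14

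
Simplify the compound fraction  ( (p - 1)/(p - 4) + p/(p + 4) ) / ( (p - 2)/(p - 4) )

(2*p^2 - p - 4)/(p^2 + 2*p - 8)

Numerator: (p - 1)/(p - 4) + p/(p + 4) = (2*p^2 - p - 4)/(p^2 - 16)
Denominator: (p - 2)/(p - 4) = (p - 2)/(p - 4)
Divide: ((2*p^2 - p - 4)/(p^2 - 16)) · ((p - 4)/(p - 2)) = (2*p^2 - p - 4)/(p^2 + 2*p - 8)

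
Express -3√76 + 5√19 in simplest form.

-√19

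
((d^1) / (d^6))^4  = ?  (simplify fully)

d^(-20)

Inside the bracket: (d^-5)
Raise to the power 4: (d^-20)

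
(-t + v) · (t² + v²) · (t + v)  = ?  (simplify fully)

-t⁴ + v⁴

(v+t)(v-t) = -t² + v²; continue pairing.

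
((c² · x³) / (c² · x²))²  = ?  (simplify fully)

x²

Inside the bracket: x¹
Raise to the power 2: x²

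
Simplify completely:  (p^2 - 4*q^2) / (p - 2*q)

Factor p^2 - (2*q)^2 and cancel (p - 2*q).

p + 2*q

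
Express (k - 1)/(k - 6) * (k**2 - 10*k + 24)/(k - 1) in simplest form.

k - 4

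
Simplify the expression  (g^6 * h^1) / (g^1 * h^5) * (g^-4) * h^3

g/h

Quotient: g^5 * (h^-4)
Multiply by (g^-4) * h^3: add exponents.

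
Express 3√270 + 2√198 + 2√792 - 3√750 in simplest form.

-6*√30 + 18*√22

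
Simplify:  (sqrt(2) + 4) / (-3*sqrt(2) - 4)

-4*sqrt(2) + 5

Multiply numerator and denominator by -4 + 3*sqrt(2).
Denominator becomes -2; numerator becomes -10 + 8*sqrt(2).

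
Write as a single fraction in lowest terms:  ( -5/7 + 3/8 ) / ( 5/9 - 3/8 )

-171/91

Numerator: -5/7 + 3/8 = -19/56
Denominator: 5/9 - 3/8 = 13/72
Divide: (-19/56) · (72/13) = -171/91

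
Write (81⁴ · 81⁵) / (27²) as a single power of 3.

3^30

81⁴ = 3^16; 81⁵ = 3^20; 27² = 3^6
Combine exponents: 3^30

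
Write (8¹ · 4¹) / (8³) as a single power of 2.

2^(-4)

8¹ = 2^3; 4¹ = 2^2; 8³ = 2^9
Combine exponents: 2^(-4)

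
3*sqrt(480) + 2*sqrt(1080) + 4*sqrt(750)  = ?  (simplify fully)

3*sqrt(480) = 12*sqrt(30); 2*sqrt(1080) = 12*sqrt(30); 4*sqrt(750) = 20*sqrt(30)
Combine: (12 + 12 + 20)·sqrt(30) = 44*sqrt(30)

44*sqrt(30)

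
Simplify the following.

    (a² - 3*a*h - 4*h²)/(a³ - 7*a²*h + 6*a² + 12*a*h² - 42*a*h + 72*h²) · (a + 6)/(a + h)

1/(a - 3*h)

Factor: a² - 3*a*h - 4*h² = (a - 4*h)·(a + h);  a³ - 7*a²*h + 6*a² + 12*a*h² - 42*a*h + 72*h² = (a - 3*h)·(a - 4*h)·(a + 6)
Cancel the common factors (a - 4*h), (a + h), (a + 6).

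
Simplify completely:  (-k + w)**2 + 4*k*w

Expand the square and combine the 4*k*w term.

(k + w)**2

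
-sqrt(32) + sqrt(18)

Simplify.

sqrt(32) = 4*sqrt(2); sqrt(18) = 3*sqrt(2)
Combine: (-4 + 3)·sqrt(2) = -sqrt(2)

-sqrt(2)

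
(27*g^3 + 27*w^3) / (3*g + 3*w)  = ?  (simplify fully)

9*g^2 - 9*g*w + 9*w^2

(3*w)^3 + (3*g)^3 = (3*g + 3*w)(9*g^2 - 9*g*w + 9*w^2).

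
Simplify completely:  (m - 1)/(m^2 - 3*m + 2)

Factor: m^2 - 3*m + 2 = (m - 2)*(m - 1)
Cancel the common factor (m - 1).

1/(m - 2)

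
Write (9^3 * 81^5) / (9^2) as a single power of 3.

9^3 = 3^6; 81^5 = 3^20; 9^2 = 3^4
Combine exponents: 3^22

3^22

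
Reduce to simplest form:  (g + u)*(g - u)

Product of conjugates: (P+Q)(P-Q) = P^2 - Q^2.

g^2 - u^2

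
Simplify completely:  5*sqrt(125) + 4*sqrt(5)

5*sqrt(125) = 25*sqrt(5); 4*sqrt(5) = 4*sqrt(5)
Combine: (25 + 4)·sqrt(5) = 29*sqrt(5)

29*sqrt(5)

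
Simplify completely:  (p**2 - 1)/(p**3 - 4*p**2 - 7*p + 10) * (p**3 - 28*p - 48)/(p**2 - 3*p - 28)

Factor: p**2 - 1 = (p + 1)*(p - 1);  p**3 - 4*p**2 - 7*p + 10 = (p - 5)*(p + 2)*(p - 1);  p**3 - 28*p - 48 = (p + 2)*(p + 4)*(p - 6);  p**2 - 3*p - 28 = (p + 4)*(p - 7)
Cancel the common factors (p - 1), (p + 4), (p + 2).

(p**2 - 5*p - 6)/(p**2 - 12*p + 35)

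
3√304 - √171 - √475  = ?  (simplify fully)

3√304 = 12*√19; √171 = 3*√19; √475 = 5*√19
Combine: (12 - 3 - 5)·√19 = 4*√19

4*√19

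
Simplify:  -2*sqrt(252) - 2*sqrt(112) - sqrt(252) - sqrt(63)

2*sqrt(252) = 12*sqrt(7); 2*sqrt(112) = 8*sqrt(7); sqrt(252) = 6*sqrt(7); sqrt(63) = 3*sqrt(7)
Combine: (-12 - 8 - 6 - 3)·sqrt(7) = -29*sqrt(7)

-29*sqrt(7)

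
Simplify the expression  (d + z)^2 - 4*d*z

After expansion: d^2 - 2*d*z + z^2 — a perfect-square trinomial.

(d - z)^2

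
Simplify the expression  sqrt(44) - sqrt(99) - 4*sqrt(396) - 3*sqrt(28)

sqrt(44) = 2*sqrt(11); sqrt(99) = 3*sqrt(11); 4*sqrt(396) = 24*sqrt(11); 3*sqrt(28) = 6*sqrt(7)

-25*sqrt(11) - 6*sqrt(7)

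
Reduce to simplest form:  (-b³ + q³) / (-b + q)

b² + b*q + q²

q^3 - b^3 = (-b + q)(b² + b*q + q²).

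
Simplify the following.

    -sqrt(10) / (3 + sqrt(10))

-10 + 3*sqrt(10)

Multiply numerator and denominator by -sqrt(10) + 3.
Denominator becomes -1; numerator becomes -3*sqrt(10) + 10.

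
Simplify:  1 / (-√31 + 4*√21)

(√31 + 4*√21)/305

Multiply numerator and denominator by √31 + 4*√21.
Denominator becomes 305; numerator becomes √31 + 4*√21.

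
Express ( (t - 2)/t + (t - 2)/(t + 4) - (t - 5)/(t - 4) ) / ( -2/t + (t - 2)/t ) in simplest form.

Numerator: (t - 2)/t + (t - 2)/(t + 4) - (t - 5)/(t - 4) = (t**3 - 7*t**2 + 12*t + 32)/(t**3 - 16*t)
Denominator: -2/t + (t - 2)/t = (t - 4)/t
Divide: ((t**3 - 7*t**2 + 12*t + 32)/(t**3 - 16*t)) · (t/(t - 4)) = (t**3 - 7*t**2 + 12*t + 32)/(t**3 - 4*t**2 - 16*t + 64)

(t**3 - 7*t**2 + 12*t + 32)/(t**3 - 4*t**2 - 16*t + 64)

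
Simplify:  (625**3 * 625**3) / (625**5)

625**3 = 5**12; 625**3 = 5**12; 625**5 = 5**20
Combine exponents: 5**4

5**4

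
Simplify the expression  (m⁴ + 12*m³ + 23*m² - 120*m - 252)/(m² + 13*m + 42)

Factor: m⁴ + 12*m³ + 23*m² - 120*m - 252 = (m - 3)·(m + 7)·(m + 6)·(m + 2);  m² + 13*m + 42 = (m + 6)·(m + 7)
Cancel the common factors (m + 6), (m + 7).

m² - m - 6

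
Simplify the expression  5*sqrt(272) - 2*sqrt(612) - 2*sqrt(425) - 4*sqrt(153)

5*sqrt(272) = 20*sqrt(17); 2*sqrt(612) = 12*sqrt(17); 2*sqrt(425) = 10*sqrt(17); 4*sqrt(153) = 12*sqrt(17)
Combine: (20 - 12 - 10 - 12)·sqrt(17) = -14*sqrt(17)

-14*sqrt(17)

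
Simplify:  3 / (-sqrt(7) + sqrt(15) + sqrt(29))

(-111*sqrt(7) - 21*sqrt(29) + 63*sqrt(15) + 6*sqrt(3045))/371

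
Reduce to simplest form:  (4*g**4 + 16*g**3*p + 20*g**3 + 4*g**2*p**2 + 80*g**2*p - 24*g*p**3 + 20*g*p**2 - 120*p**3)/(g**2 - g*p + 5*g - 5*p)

4*g**2 + 20*g*p + 24*p**2

Factor: 4*g**4 + 16*g**3*p + 20*g**3 + 4*g**2*p**2 + 80*g**2*p - 24*g*p**3 + 20*g*p**2 - 120*p**3 = 4*(g + 3*p)*(g + 5)*(g - p)*(g + 2*p);  g**2 - g*p + 5*g - 5*p = (g - p)*(g + 5)
Cancel the common factors (g + 5), (g - p).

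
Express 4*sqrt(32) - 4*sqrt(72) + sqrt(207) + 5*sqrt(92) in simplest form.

4*sqrt(32) = 16*sqrt(2); 4*sqrt(72) = 24*sqrt(2); sqrt(207) = 3*sqrt(23); 5*sqrt(92) = 10*sqrt(23)

-8*sqrt(2) + 13*sqrt(23)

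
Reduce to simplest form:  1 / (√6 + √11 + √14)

(-4*√231 + 3*√14 + 9*√11 + 19*√6)/255

Group as (√6 + √11) + √14; multiply by (√6 + √11) - √14, then rationalise the remaining surd.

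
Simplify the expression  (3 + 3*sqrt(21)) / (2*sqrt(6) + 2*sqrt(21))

(-3*sqrt(14) - sqrt(6) + sqrt(21) + 21)/10

Multiply numerator and denominator by -2*sqrt(6) + 2*sqrt(21).
Denominator becomes 60; numerator becomes -18*sqrt(14) - 6*sqrt(6) + 6*sqrt(21) + 126.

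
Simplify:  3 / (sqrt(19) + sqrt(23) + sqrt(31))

(-6*sqrt(13547) + 33*sqrt(31) + 81*sqrt(23) + 105*sqrt(19))/1627

Group as (sqrt(19) + sqrt(31)) + sqrt(23); multiply by (sqrt(19) + sqrt(31)) - sqrt(23), then rationalise the remaining surd.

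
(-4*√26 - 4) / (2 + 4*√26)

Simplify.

(-102 - 2*√26)/103

Multiply numerator and denominator by -4*√26 + 2.
Denominator becomes -412; numerator becomes 8*√26 + 408.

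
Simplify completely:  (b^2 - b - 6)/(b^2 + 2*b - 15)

Factor: b^2 - b - 6 = (b + 2)*(b - 3);  b^2 + 2*b - 15 = (b - 3)*(b + 5)
Cancel the common factor (b - 3).

(b + 2)/(b + 5)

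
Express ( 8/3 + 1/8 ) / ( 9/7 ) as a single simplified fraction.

Numerator: 8/3 + 1/8 = 67/24
Denominator: 9/7 = 9/7
Divide: (67/24) · (7/9) = 469/216

469/216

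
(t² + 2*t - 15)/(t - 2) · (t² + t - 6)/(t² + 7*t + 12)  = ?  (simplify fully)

(t² + 2*t - 15)/(t + 4)

Factor: t² + 2*t - 15 = (t - 3)·(t + 5);  t² + t - 6 = (t - 2)·(t + 3);  t² + 7*t + 12 = (t + 4)·(t + 3)
Cancel the common factors (t - 2), (t + 3).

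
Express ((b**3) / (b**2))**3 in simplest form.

Inside the bracket: b**1
Raise to the power 3: b**3

b**3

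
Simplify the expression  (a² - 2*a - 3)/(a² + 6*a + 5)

(a - 3)/(a + 5)

Factor: a² - 2*a - 3 = (a + 1)·(a - 3);  a² + 6*a + 5 = (a + 5)·(a + 1)
Cancel the common factor (a + 1).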